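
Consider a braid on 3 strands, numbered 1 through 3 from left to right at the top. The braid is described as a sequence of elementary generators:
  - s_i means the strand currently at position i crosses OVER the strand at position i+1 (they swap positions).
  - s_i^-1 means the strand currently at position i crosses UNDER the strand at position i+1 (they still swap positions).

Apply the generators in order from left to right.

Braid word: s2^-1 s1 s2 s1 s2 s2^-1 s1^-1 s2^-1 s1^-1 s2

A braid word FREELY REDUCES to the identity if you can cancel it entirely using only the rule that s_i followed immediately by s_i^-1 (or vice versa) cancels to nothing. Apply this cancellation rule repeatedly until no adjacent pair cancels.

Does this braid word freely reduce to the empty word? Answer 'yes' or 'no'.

Gen 1 (s2^-1): push. Stack: [s2^-1]
Gen 2 (s1): push. Stack: [s2^-1 s1]
Gen 3 (s2): push. Stack: [s2^-1 s1 s2]
Gen 4 (s1): push. Stack: [s2^-1 s1 s2 s1]
Gen 5 (s2): push. Stack: [s2^-1 s1 s2 s1 s2]
Gen 6 (s2^-1): cancels prior s2. Stack: [s2^-1 s1 s2 s1]
Gen 7 (s1^-1): cancels prior s1. Stack: [s2^-1 s1 s2]
Gen 8 (s2^-1): cancels prior s2. Stack: [s2^-1 s1]
Gen 9 (s1^-1): cancels prior s1. Stack: [s2^-1]
Gen 10 (s2): cancels prior s2^-1. Stack: []
Reduced word: (empty)

Answer: yes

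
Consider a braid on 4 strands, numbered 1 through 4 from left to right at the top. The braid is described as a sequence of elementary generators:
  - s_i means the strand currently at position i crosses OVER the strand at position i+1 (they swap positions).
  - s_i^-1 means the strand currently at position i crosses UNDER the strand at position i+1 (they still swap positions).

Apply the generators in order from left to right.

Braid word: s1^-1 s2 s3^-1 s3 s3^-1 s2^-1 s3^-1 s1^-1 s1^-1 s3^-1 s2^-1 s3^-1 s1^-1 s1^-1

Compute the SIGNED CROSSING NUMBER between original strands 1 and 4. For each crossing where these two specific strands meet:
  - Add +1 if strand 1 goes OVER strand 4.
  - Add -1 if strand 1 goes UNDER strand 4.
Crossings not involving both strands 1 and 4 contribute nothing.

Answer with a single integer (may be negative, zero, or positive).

Gen 1: crossing 1x2. Both 1&4? no. Sum: 0
Gen 2: crossing 1x3. Both 1&4? no. Sum: 0
Gen 3: 1 under 4. Both 1&4? yes. Contrib: -1. Sum: -1
Gen 4: 4 over 1. Both 1&4? yes. Contrib: -1. Sum: -2
Gen 5: 1 under 4. Both 1&4? yes. Contrib: -1. Sum: -3
Gen 6: crossing 3x4. Both 1&4? no. Sum: -3
Gen 7: crossing 3x1. Both 1&4? no. Sum: -3
Gen 8: crossing 2x4. Both 1&4? no. Sum: -3
Gen 9: crossing 4x2. Both 1&4? no. Sum: -3
Gen 10: crossing 1x3. Both 1&4? no. Sum: -3
Gen 11: crossing 4x3. Both 1&4? no. Sum: -3
Gen 12: 4 under 1. Both 1&4? yes. Contrib: +1. Sum: -2
Gen 13: crossing 2x3. Both 1&4? no. Sum: -2
Gen 14: crossing 3x2. Both 1&4? no. Sum: -2

Answer: -2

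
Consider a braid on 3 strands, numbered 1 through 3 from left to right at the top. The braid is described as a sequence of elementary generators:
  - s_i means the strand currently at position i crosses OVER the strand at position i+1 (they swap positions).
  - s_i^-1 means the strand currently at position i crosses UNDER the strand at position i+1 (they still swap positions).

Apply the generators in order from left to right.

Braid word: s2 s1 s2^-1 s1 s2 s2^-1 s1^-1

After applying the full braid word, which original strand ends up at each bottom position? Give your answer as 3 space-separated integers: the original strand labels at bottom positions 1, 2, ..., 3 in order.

Answer: 3 2 1

Derivation:
Gen 1 (s2): strand 2 crosses over strand 3. Perm now: [1 3 2]
Gen 2 (s1): strand 1 crosses over strand 3. Perm now: [3 1 2]
Gen 3 (s2^-1): strand 1 crosses under strand 2. Perm now: [3 2 1]
Gen 4 (s1): strand 3 crosses over strand 2. Perm now: [2 3 1]
Gen 5 (s2): strand 3 crosses over strand 1. Perm now: [2 1 3]
Gen 6 (s2^-1): strand 1 crosses under strand 3. Perm now: [2 3 1]
Gen 7 (s1^-1): strand 2 crosses under strand 3. Perm now: [3 2 1]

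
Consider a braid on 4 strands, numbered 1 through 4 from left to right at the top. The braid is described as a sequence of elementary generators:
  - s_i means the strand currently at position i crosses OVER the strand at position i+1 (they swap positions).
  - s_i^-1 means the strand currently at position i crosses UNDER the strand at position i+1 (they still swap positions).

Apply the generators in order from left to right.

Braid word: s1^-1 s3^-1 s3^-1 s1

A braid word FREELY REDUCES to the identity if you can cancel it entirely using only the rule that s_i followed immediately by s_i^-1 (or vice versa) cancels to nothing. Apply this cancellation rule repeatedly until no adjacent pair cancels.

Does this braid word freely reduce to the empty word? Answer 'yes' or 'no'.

Answer: no

Derivation:
Gen 1 (s1^-1): push. Stack: [s1^-1]
Gen 2 (s3^-1): push. Stack: [s1^-1 s3^-1]
Gen 3 (s3^-1): push. Stack: [s1^-1 s3^-1 s3^-1]
Gen 4 (s1): push. Stack: [s1^-1 s3^-1 s3^-1 s1]
Reduced word: s1^-1 s3^-1 s3^-1 s1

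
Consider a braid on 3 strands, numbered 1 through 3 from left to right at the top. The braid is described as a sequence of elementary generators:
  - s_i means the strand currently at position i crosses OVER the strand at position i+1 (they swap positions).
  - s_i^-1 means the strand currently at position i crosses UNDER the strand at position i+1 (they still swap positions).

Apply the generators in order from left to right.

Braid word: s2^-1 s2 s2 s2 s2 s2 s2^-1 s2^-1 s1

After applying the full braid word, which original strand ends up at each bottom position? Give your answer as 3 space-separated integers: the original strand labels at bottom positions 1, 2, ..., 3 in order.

Answer: 2 1 3

Derivation:
Gen 1 (s2^-1): strand 2 crosses under strand 3. Perm now: [1 3 2]
Gen 2 (s2): strand 3 crosses over strand 2. Perm now: [1 2 3]
Gen 3 (s2): strand 2 crosses over strand 3. Perm now: [1 3 2]
Gen 4 (s2): strand 3 crosses over strand 2. Perm now: [1 2 3]
Gen 5 (s2): strand 2 crosses over strand 3. Perm now: [1 3 2]
Gen 6 (s2): strand 3 crosses over strand 2. Perm now: [1 2 3]
Gen 7 (s2^-1): strand 2 crosses under strand 3. Perm now: [1 3 2]
Gen 8 (s2^-1): strand 3 crosses under strand 2. Perm now: [1 2 3]
Gen 9 (s1): strand 1 crosses over strand 2. Perm now: [2 1 3]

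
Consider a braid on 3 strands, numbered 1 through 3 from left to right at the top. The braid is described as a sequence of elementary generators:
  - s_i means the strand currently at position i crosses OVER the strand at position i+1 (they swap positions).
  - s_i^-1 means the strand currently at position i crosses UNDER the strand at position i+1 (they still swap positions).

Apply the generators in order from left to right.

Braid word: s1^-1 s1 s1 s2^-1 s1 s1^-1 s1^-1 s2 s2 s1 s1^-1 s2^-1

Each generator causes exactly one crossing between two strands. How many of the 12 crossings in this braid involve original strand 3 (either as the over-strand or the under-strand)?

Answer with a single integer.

Gen 1: crossing 1x2. Involves strand 3? no. Count so far: 0
Gen 2: crossing 2x1. Involves strand 3? no. Count so far: 0
Gen 3: crossing 1x2. Involves strand 3? no. Count so far: 0
Gen 4: crossing 1x3. Involves strand 3? yes. Count so far: 1
Gen 5: crossing 2x3. Involves strand 3? yes. Count so far: 2
Gen 6: crossing 3x2. Involves strand 3? yes. Count so far: 3
Gen 7: crossing 2x3. Involves strand 3? yes. Count so far: 4
Gen 8: crossing 2x1. Involves strand 3? no. Count so far: 4
Gen 9: crossing 1x2. Involves strand 3? no. Count so far: 4
Gen 10: crossing 3x2. Involves strand 3? yes. Count so far: 5
Gen 11: crossing 2x3. Involves strand 3? yes. Count so far: 6
Gen 12: crossing 2x1. Involves strand 3? no. Count so far: 6

Answer: 6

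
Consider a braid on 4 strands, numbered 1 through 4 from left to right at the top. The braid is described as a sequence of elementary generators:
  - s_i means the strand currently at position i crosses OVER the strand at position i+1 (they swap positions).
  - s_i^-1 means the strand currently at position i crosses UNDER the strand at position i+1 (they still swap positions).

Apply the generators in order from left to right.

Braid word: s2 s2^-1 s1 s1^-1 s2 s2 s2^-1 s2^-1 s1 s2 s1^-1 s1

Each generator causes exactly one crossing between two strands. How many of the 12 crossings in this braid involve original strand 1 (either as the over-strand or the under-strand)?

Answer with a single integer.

Gen 1: crossing 2x3. Involves strand 1? no. Count so far: 0
Gen 2: crossing 3x2. Involves strand 1? no. Count so far: 0
Gen 3: crossing 1x2. Involves strand 1? yes. Count so far: 1
Gen 4: crossing 2x1. Involves strand 1? yes. Count so far: 2
Gen 5: crossing 2x3. Involves strand 1? no. Count so far: 2
Gen 6: crossing 3x2. Involves strand 1? no. Count so far: 2
Gen 7: crossing 2x3. Involves strand 1? no. Count so far: 2
Gen 8: crossing 3x2. Involves strand 1? no. Count so far: 2
Gen 9: crossing 1x2. Involves strand 1? yes. Count so far: 3
Gen 10: crossing 1x3. Involves strand 1? yes. Count so far: 4
Gen 11: crossing 2x3. Involves strand 1? no. Count so far: 4
Gen 12: crossing 3x2. Involves strand 1? no. Count so far: 4

Answer: 4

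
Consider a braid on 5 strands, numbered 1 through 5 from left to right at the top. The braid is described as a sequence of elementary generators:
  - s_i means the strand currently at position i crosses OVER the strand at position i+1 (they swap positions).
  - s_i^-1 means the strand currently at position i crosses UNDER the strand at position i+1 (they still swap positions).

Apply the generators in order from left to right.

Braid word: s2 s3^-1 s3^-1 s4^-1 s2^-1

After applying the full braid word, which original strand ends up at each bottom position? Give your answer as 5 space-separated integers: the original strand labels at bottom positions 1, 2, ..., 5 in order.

Answer: 1 2 3 5 4

Derivation:
Gen 1 (s2): strand 2 crosses over strand 3. Perm now: [1 3 2 4 5]
Gen 2 (s3^-1): strand 2 crosses under strand 4. Perm now: [1 3 4 2 5]
Gen 3 (s3^-1): strand 4 crosses under strand 2. Perm now: [1 3 2 4 5]
Gen 4 (s4^-1): strand 4 crosses under strand 5. Perm now: [1 3 2 5 4]
Gen 5 (s2^-1): strand 3 crosses under strand 2. Perm now: [1 2 3 5 4]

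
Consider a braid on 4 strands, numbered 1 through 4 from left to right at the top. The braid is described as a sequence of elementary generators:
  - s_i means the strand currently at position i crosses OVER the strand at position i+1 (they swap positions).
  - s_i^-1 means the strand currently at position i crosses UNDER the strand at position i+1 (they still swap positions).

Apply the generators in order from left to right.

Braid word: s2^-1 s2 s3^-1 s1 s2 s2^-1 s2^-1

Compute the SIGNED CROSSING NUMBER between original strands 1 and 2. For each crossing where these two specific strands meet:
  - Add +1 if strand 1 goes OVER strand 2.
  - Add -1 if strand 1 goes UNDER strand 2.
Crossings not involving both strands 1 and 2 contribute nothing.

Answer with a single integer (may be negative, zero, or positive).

Answer: 1

Derivation:
Gen 1: crossing 2x3. Both 1&2? no. Sum: 0
Gen 2: crossing 3x2. Both 1&2? no. Sum: 0
Gen 3: crossing 3x4. Both 1&2? no. Sum: 0
Gen 4: 1 over 2. Both 1&2? yes. Contrib: +1. Sum: 1
Gen 5: crossing 1x4. Both 1&2? no. Sum: 1
Gen 6: crossing 4x1. Both 1&2? no. Sum: 1
Gen 7: crossing 1x4. Both 1&2? no. Sum: 1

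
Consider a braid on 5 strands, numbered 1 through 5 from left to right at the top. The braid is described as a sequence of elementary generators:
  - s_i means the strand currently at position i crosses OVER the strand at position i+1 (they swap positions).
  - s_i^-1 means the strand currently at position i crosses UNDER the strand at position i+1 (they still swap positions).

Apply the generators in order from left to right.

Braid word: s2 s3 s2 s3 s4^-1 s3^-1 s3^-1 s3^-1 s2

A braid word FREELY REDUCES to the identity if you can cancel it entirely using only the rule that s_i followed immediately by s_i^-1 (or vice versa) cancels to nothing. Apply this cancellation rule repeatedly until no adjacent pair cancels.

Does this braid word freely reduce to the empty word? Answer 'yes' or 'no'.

Answer: no

Derivation:
Gen 1 (s2): push. Stack: [s2]
Gen 2 (s3): push. Stack: [s2 s3]
Gen 3 (s2): push. Stack: [s2 s3 s2]
Gen 4 (s3): push. Stack: [s2 s3 s2 s3]
Gen 5 (s4^-1): push. Stack: [s2 s3 s2 s3 s4^-1]
Gen 6 (s3^-1): push. Stack: [s2 s3 s2 s3 s4^-1 s3^-1]
Gen 7 (s3^-1): push. Stack: [s2 s3 s2 s3 s4^-1 s3^-1 s3^-1]
Gen 8 (s3^-1): push. Stack: [s2 s3 s2 s3 s4^-1 s3^-1 s3^-1 s3^-1]
Gen 9 (s2): push. Stack: [s2 s3 s2 s3 s4^-1 s3^-1 s3^-1 s3^-1 s2]
Reduced word: s2 s3 s2 s3 s4^-1 s3^-1 s3^-1 s3^-1 s2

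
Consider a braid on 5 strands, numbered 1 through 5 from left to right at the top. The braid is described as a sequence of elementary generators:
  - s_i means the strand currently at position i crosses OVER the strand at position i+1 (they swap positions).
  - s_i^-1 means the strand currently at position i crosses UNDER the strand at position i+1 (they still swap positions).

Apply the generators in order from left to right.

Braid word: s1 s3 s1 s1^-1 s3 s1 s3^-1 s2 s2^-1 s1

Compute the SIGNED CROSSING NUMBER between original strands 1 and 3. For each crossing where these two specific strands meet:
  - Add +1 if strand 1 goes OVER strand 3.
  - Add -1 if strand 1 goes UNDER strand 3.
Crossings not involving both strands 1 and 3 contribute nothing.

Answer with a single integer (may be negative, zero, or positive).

Answer: 0

Derivation:
Gen 1: crossing 1x2. Both 1&3? no. Sum: 0
Gen 2: crossing 3x4. Both 1&3? no. Sum: 0
Gen 3: crossing 2x1. Both 1&3? no. Sum: 0
Gen 4: crossing 1x2. Both 1&3? no. Sum: 0
Gen 5: crossing 4x3. Both 1&3? no. Sum: 0
Gen 6: crossing 2x1. Both 1&3? no. Sum: 0
Gen 7: crossing 3x4. Both 1&3? no. Sum: 0
Gen 8: crossing 2x4. Both 1&3? no. Sum: 0
Gen 9: crossing 4x2. Both 1&3? no. Sum: 0
Gen 10: crossing 1x2. Both 1&3? no. Sum: 0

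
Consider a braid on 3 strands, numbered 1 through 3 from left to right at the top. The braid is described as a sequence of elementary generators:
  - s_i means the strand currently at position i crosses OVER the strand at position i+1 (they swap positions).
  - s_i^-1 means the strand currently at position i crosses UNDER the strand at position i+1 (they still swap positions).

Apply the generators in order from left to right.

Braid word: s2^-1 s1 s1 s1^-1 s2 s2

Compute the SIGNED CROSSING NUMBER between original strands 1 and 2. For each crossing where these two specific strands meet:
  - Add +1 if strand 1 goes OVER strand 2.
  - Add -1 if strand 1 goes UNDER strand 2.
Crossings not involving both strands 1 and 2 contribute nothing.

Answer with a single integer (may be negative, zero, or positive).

Answer: 0

Derivation:
Gen 1: crossing 2x3. Both 1&2? no. Sum: 0
Gen 2: crossing 1x3. Both 1&2? no. Sum: 0
Gen 3: crossing 3x1. Both 1&2? no. Sum: 0
Gen 4: crossing 1x3. Both 1&2? no. Sum: 0
Gen 5: 1 over 2. Both 1&2? yes. Contrib: +1. Sum: 1
Gen 6: 2 over 1. Both 1&2? yes. Contrib: -1. Sum: 0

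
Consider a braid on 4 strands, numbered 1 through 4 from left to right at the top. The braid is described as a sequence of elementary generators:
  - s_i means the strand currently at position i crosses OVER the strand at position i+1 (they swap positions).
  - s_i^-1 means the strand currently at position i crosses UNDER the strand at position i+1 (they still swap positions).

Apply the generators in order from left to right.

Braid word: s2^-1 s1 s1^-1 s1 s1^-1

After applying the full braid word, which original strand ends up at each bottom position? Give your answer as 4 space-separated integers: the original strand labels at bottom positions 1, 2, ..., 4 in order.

Gen 1 (s2^-1): strand 2 crosses under strand 3. Perm now: [1 3 2 4]
Gen 2 (s1): strand 1 crosses over strand 3. Perm now: [3 1 2 4]
Gen 3 (s1^-1): strand 3 crosses under strand 1. Perm now: [1 3 2 4]
Gen 4 (s1): strand 1 crosses over strand 3. Perm now: [3 1 2 4]
Gen 5 (s1^-1): strand 3 crosses under strand 1. Perm now: [1 3 2 4]

Answer: 1 3 2 4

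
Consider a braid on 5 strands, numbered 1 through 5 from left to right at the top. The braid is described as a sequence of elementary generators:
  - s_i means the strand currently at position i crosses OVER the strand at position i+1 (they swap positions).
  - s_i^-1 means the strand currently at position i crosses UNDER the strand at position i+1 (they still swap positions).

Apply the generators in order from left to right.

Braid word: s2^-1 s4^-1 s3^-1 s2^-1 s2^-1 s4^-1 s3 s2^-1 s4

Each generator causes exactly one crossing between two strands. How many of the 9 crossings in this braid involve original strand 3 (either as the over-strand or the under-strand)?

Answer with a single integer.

Answer: 4

Derivation:
Gen 1: crossing 2x3. Involves strand 3? yes. Count so far: 1
Gen 2: crossing 4x5. Involves strand 3? no. Count so far: 1
Gen 3: crossing 2x5. Involves strand 3? no. Count so far: 1
Gen 4: crossing 3x5. Involves strand 3? yes. Count so far: 2
Gen 5: crossing 5x3. Involves strand 3? yes. Count so far: 3
Gen 6: crossing 2x4. Involves strand 3? no. Count so far: 3
Gen 7: crossing 5x4. Involves strand 3? no. Count so far: 3
Gen 8: crossing 3x4. Involves strand 3? yes. Count so far: 4
Gen 9: crossing 5x2. Involves strand 3? no. Count so far: 4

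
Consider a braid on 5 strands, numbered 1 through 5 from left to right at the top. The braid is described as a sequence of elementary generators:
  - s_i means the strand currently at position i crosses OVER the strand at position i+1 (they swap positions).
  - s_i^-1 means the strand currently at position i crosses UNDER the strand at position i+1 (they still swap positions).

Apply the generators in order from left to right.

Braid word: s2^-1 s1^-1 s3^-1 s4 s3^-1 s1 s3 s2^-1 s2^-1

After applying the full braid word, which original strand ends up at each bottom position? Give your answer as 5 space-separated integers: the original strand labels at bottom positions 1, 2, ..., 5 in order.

Answer: 1 3 4 5 2

Derivation:
Gen 1 (s2^-1): strand 2 crosses under strand 3. Perm now: [1 3 2 4 5]
Gen 2 (s1^-1): strand 1 crosses under strand 3. Perm now: [3 1 2 4 5]
Gen 3 (s3^-1): strand 2 crosses under strand 4. Perm now: [3 1 4 2 5]
Gen 4 (s4): strand 2 crosses over strand 5. Perm now: [3 1 4 5 2]
Gen 5 (s3^-1): strand 4 crosses under strand 5. Perm now: [3 1 5 4 2]
Gen 6 (s1): strand 3 crosses over strand 1. Perm now: [1 3 5 4 2]
Gen 7 (s3): strand 5 crosses over strand 4. Perm now: [1 3 4 5 2]
Gen 8 (s2^-1): strand 3 crosses under strand 4. Perm now: [1 4 3 5 2]
Gen 9 (s2^-1): strand 4 crosses under strand 3. Perm now: [1 3 4 5 2]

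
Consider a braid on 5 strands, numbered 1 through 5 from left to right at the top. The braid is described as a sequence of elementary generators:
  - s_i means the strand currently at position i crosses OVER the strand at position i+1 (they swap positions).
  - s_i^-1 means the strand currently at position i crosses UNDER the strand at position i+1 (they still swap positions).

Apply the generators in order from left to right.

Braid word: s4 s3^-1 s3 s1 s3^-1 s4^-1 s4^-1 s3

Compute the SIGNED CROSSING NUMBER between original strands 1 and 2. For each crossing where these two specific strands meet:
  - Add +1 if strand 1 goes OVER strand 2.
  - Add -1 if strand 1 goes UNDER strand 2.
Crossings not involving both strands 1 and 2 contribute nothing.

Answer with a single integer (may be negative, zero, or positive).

Gen 1: crossing 4x5. Both 1&2? no. Sum: 0
Gen 2: crossing 3x5. Both 1&2? no. Sum: 0
Gen 3: crossing 5x3. Both 1&2? no. Sum: 0
Gen 4: 1 over 2. Both 1&2? yes. Contrib: +1. Sum: 1
Gen 5: crossing 3x5. Both 1&2? no. Sum: 1
Gen 6: crossing 3x4. Both 1&2? no. Sum: 1
Gen 7: crossing 4x3. Both 1&2? no. Sum: 1
Gen 8: crossing 5x3. Both 1&2? no. Sum: 1

Answer: 1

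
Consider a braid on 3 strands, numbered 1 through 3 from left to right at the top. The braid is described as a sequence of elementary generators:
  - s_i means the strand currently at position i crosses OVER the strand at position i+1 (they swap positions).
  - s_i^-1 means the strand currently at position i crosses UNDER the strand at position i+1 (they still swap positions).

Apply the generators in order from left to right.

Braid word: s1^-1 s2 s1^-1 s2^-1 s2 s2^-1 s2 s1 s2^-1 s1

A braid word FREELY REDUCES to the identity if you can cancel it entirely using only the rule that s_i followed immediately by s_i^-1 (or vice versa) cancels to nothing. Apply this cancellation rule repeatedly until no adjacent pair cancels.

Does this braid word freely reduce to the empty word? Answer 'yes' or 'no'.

Gen 1 (s1^-1): push. Stack: [s1^-1]
Gen 2 (s2): push. Stack: [s1^-1 s2]
Gen 3 (s1^-1): push. Stack: [s1^-1 s2 s1^-1]
Gen 4 (s2^-1): push. Stack: [s1^-1 s2 s1^-1 s2^-1]
Gen 5 (s2): cancels prior s2^-1. Stack: [s1^-1 s2 s1^-1]
Gen 6 (s2^-1): push. Stack: [s1^-1 s2 s1^-1 s2^-1]
Gen 7 (s2): cancels prior s2^-1. Stack: [s1^-1 s2 s1^-1]
Gen 8 (s1): cancels prior s1^-1. Stack: [s1^-1 s2]
Gen 9 (s2^-1): cancels prior s2. Stack: [s1^-1]
Gen 10 (s1): cancels prior s1^-1. Stack: []
Reduced word: (empty)

Answer: yes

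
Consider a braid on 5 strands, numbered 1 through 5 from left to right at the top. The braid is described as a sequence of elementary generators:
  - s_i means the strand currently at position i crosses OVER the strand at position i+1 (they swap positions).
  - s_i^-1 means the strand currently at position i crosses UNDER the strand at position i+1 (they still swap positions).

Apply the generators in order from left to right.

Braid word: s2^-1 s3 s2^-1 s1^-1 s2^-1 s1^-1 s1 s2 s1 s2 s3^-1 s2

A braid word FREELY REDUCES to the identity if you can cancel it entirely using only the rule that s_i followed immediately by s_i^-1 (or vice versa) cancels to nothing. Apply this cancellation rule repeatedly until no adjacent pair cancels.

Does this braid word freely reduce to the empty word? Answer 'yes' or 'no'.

Gen 1 (s2^-1): push. Stack: [s2^-1]
Gen 2 (s3): push. Stack: [s2^-1 s3]
Gen 3 (s2^-1): push. Stack: [s2^-1 s3 s2^-1]
Gen 4 (s1^-1): push. Stack: [s2^-1 s3 s2^-1 s1^-1]
Gen 5 (s2^-1): push. Stack: [s2^-1 s3 s2^-1 s1^-1 s2^-1]
Gen 6 (s1^-1): push. Stack: [s2^-1 s3 s2^-1 s1^-1 s2^-1 s1^-1]
Gen 7 (s1): cancels prior s1^-1. Stack: [s2^-1 s3 s2^-1 s1^-1 s2^-1]
Gen 8 (s2): cancels prior s2^-1. Stack: [s2^-1 s3 s2^-1 s1^-1]
Gen 9 (s1): cancels prior s1^-1. Stack: [s2^-1 s3 s2^-1]
Gen 10 (s2): cancels prior s2^-1. Stack: [s2^-1 s3]
Gen 11 (s3^-1): cancels prior s3. Stack: [s2^-1]
Gen 12 (s2): cancels prior s2^-1. Stack: []
Reduced word: (empty)

Answer: yes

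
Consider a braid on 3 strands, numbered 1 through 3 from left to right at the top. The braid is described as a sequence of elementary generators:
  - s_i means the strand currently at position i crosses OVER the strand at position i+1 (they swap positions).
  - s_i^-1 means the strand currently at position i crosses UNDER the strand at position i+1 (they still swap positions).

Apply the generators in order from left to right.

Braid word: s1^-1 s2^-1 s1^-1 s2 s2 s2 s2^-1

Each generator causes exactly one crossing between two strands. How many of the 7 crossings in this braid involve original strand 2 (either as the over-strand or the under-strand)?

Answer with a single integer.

Gen 1: crossing 1x2. Involves strand 2? yes. Count so far: 1
Gen 2: crossing 1x3. Involves strand 2? no. Count so far: 1
Gen 3: crossing 2x3. Involves strand 2? yes. Count so far: 2
Gen 4: crossing 2x1. Involves strand 2? yes. Count so far: 3
Gen 5: crossing 1x2. Involves strand 2? yes. Count so far: 4
Gen 6: crossing 2x1. Involves strand 2? yes. Count so far: 5
Gen 7: crossing 1x2. Involves strand 2? yes. Count so far: 6

Answer: 6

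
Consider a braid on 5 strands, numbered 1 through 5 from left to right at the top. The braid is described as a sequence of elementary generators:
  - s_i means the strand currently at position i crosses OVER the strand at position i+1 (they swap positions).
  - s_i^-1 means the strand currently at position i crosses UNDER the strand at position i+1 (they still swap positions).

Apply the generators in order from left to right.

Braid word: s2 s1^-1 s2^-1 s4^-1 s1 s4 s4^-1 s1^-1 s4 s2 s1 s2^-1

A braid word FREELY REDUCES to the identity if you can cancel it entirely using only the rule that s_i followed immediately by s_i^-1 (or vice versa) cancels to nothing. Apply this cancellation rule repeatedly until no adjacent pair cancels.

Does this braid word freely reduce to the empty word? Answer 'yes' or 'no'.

Gen 1 (s2): push. Stack: [s2]
Gen 2 (s1^-1): push. Stack: [s2 s1^-1]
Gen 3 (s2^-1): push. Stack: [s2 s1^-1 s2^-1]
Gen 4 (s4^-1): push. Stack: [s2 s1^-1 s2^-1 s4^-1]
Gen 5 (s1): push. Stack: [s2 s1^-1 s2^-1 s4^-1 s1]
Gen 6 (s4): push. Stack: [s2 s1^-1 s2^-1 s4^-1 s1 s4]
Gen 7 (s4^-1): cancels prior s4. Stack: [s2 s1^-1 s2^-1 s4^-1 s1]
Gen 8 (s1^-1): cancels prior s1. Stack: [s2 s1^-1 s2^-1 s4^-1]
Gen 9 (s4): cancels prior s4^-1. Stack: [s2 s1^-1 s2^-1]
Gen 10 (s2): cancels prior s2^-1. Stack: [s2 s1^-1]
Gen 11 (s1): cancels prior s1^-1. Stack: [s2]
Gen 12 (s2^-1): cancels prior s2. Stack: []
Reduced word: (empty)

Answer: yes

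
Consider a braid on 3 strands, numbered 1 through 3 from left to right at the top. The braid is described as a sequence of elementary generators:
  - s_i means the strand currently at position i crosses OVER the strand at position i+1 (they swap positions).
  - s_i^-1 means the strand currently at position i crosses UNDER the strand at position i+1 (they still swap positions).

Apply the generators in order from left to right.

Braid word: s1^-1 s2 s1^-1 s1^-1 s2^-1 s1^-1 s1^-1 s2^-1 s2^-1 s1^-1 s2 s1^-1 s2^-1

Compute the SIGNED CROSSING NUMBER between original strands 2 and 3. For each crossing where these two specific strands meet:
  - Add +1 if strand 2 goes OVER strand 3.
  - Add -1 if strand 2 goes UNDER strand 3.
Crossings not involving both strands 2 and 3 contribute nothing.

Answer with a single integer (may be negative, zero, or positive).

Answer: 1

Derivation:
Gen 1: crossing 1x2. Both 2&3? no. Sum: 0
Gen 2: crossing 1x3. Both 2&3? no. Sum: 0
Gen 3: 2 under 3. Both 2&3? yes. Contrib: -1. Sum: -1
Gen 4: 3 under 2. Both 2&3? yes. Contrib: +1. Sum: 0
Gen 5: crossing 3x1. Both 2&3? no. Sum: 0
Gen 6: crossing 2x1. Both 2&3? no. Sum: 0
Gen 7: crossing 1x2. Both 2&3? no. Sum: 0
Gen 8: crossing 1x3. Both 2&3? no. Sum: 0
Gen 9: crossing 3x1. Both 2&3? no. Sum: 0
Gen 10: crossing 2x1. Both 2&3? no. Sum: 0
Gen 11: 2 over 3. Both 2&3? yes. Contrib: +1. Sum: 1
Gen 12: crossing 1x3. Both 2&3? no. Sum: 1
Gen 13: crossing 1x2. Both 2&3? no. Sum: 1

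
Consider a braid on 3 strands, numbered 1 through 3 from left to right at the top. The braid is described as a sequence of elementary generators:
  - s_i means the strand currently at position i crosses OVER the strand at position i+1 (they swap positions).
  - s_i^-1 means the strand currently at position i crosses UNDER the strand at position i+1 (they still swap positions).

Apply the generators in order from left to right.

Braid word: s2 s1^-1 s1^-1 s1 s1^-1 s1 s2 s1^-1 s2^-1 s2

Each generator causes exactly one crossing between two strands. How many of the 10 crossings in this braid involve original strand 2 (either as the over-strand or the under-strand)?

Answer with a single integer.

Gen 1: crossing 2x3. Involves strand 2? yes. Count so far: 1
Gen 2: crossing 1x3. Involves strand 2? no. Count so far: 1
Gen 3: crossing 3x1. Involves strand 2? no. Count so far: 1
Gen 4: crossing 1x3. Involves strand 2? no. Count so far: 1
Gen 5: crossing 3x1. Involves strand 2? no. Count so far: 1
Gen 6: crossing 1x3. Involves strand 2? no. Count so far: 1
Gen 7: crossing 1x2. Involves strand 2? yes. Count so far: 2
Gen 8: crossing 3x2. Involves strand 2? yes. Count so far: 3
Gen 9: crossing 3x1. Involves strand 2? no. Count so far: 3
Gen 10: crossing 1x3. Involves strand 2? no. Count so far: 3

Answer: 3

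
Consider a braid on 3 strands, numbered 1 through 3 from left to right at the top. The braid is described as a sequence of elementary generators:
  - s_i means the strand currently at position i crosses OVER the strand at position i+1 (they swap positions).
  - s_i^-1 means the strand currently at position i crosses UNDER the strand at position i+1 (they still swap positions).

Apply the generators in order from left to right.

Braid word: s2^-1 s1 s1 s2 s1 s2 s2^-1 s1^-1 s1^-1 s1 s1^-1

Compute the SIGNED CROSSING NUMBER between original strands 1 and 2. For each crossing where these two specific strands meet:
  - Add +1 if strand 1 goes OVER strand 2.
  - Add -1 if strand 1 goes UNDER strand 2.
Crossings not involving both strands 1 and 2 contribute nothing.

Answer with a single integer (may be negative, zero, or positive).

Answer: -1

Derivation:
Gen 1: crossing 2x3. Both 1&2? no. Sum: 0
Gen 2: crossing 1x3. Both 1&2? no. Sum: 0
Gen 3: crossing 3x1. Both 1&2? no. Sum: 0
Gen 4: crossing 3x2. Both 1&2? no. Sum: 0
Gen 5: 1 over 2. Both 1&2? yes. Contrib: +1. Sum: 1
Gen 6: crossing 1x3. Both 1&2? no. Sum: 1
Gen 7: crossing 3x1. Both 1&2? no. Sum: 1
Gen 8: 2 under 1. Both 1&2? yes. Contrib: +1. Sum: 2
Gen 9: 1 under 2. Both 1&2? yes. Contrib: -1. Sum: 1
Gen 10: 2 over 1. Both 1&2? yes. Contrib: -1. Sum: 0
Gen 11: 1 under 2. Both 1&2? yes. Contrib: -1. Sum: -1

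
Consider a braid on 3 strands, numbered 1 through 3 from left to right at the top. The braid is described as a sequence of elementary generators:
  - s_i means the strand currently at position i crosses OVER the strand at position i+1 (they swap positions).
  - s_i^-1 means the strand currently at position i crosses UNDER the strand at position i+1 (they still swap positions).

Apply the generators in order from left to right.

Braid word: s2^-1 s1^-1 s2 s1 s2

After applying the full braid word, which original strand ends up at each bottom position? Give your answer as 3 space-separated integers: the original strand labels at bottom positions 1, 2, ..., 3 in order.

Answer: 2 1 3

Derivation:
Gen 1 (s2^-1): strand 2 crosses under strand 3. Perm now: [1 3 2]
Gen 2 (s1^-1): strand 1 crosses under strand 3. Perm now: [3 1 2]
Gen 3 (s2): strand 1 crosses over strand 2. Perm now: [3 2 1]
Gen 4 (s1): strand 3 crosses over strand 2. Perm now: [2 3 1]
Gen 5 (s2): strand 3 crosses over strand 1. Perm now: [2 1 3]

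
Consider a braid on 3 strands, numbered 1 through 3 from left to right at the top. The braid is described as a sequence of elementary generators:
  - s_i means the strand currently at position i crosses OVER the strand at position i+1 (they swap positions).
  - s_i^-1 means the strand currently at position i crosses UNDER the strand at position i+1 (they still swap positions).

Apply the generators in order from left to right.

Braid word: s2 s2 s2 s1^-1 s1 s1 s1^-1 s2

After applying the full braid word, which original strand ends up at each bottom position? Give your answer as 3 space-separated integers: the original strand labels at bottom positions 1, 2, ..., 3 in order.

Gen 1 (s2): strand 2 crosses over strand 3. Perm now: [1 3 2]
Gen 2 (s2): strand 3 crosses over strand 2. Perm now: [1 2 3]
Gen 3 (s2): strand 2 crosses over strand 3. Perm now: [1 3 2]
Gen 4 (s1^-1): strand 1 crosses under strand 3. Perm now: [3 1 2]
Gen 5 (s1): strand 3 crosses over strand 1. Perm now: [1 3 2]
Gen 6 (s1): strand 1 crosses over strand 3. Perm now: [3 1 2]
Gen 7 (s1^-1): strand 3 crosses under strand 1. Perm now: [1 3 2]
Gen 8 (s2): strand 3 crosses over strand 2. Perm now: [1 2 3]

Answer: 1 2 3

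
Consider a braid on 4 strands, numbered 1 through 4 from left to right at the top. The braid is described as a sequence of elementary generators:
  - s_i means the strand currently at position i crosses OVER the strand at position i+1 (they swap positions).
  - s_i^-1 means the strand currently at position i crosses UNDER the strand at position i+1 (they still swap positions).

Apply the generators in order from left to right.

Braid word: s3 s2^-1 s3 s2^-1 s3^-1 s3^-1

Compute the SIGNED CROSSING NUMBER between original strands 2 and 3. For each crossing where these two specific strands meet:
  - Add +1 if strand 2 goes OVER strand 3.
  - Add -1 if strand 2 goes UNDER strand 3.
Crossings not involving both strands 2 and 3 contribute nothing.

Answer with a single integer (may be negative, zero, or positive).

Gen 1: crossing 3x4. Both 2&3? no. Sum: 0
Gen 2: crossing 2x4. Both 2&3? no. Sum: 0
Gen 3: 2 over 3. Both 2&3? yes. Contrib: +1. Sum: 1
Gen 4: crossing 4x3. Both 2&3? no. Sum: 1
Gen 5: crossing 4x2. Both 2&3? no. Sum: 1
Gen 6: crossing 2x4. Both 2&3? no. Sum: 1

Answer: 1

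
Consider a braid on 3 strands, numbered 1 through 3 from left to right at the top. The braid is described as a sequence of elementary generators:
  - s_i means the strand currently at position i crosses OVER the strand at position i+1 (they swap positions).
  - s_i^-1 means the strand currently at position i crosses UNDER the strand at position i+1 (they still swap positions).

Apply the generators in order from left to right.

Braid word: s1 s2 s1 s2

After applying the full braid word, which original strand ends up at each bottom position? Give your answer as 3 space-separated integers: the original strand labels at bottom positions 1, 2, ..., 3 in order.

Answer: 3 1 2

Derivation:
Gen 1 (s1): strand 1 crosses over strand 2. Perm now: [2 1 3]
Gen 2 (s2): strand 1 crosses over strand 3. Perm now: [2 3 1]
Gen 3 (s1): strand 2 crosses over strand 3. Perm now: [3 2 1]
Gen 4 (s2): strand 2 crosses over strand 1. Perm now: [3 1 2]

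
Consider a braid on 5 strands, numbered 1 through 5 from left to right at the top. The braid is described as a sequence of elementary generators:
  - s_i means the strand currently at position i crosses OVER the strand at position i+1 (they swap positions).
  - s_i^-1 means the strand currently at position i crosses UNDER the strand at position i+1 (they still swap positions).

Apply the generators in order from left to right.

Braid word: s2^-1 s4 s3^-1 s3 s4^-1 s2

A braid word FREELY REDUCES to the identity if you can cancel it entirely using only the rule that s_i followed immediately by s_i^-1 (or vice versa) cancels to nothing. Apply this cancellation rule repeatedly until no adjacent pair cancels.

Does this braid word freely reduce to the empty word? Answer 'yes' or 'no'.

Answer: yes

Derivation:
Gen 1 (s2^-1): push. Stack: [s2^-1]
Gen 2 (s4): push. Stack: [s2^-1 s4]
Gen 3 (s3^-1): push. Stack: [s2^-1 s4 s3^-1]
Gen 4 (s3): cancels prior s3^-1. Stack: [s2^-1 s4]
Gen 5 (s4^-1): cancels prior s4. Stack: [s2^-1]
Gen 6 (s2): cancels prior s2^-1. Stack: []
Reduced word: (empty)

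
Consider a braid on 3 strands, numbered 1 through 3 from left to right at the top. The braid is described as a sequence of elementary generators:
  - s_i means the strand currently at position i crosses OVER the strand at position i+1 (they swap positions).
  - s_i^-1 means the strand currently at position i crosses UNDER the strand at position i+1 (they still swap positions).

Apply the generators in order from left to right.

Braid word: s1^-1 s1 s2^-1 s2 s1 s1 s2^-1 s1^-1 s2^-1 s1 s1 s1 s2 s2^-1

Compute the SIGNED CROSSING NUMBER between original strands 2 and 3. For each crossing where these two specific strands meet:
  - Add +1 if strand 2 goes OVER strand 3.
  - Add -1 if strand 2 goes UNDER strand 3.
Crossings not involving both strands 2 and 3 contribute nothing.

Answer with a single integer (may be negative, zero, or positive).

Answer: -4

Derivation:
Gen 1: crossing 1x2. Both 2&3? no. Sum: 0
Gen 2: crossing 2x1. Both 2&3? no. Sum: 0
Gen 3: 2 under 3. Both 2&3? yes. Contrib: -1. Sum: -1
Gen 4: 3 over 2. Both 2&3? yes. Contrib: -1. Sum: -2
Gen 5: crossing 1x2. Both 2&3? no. Sum: -2
Gen 6: crossing 2x1. Both 2&3? no. Sum: -2
Gen 7: 2 under 3. Both 2&3? yes. Contrib: -1. Sum: -3
Gen 8: crossing 1x3. Both 2&3? no. Sum: -3
Gen 9: crossing 1x2. Both 2&3? no. Sum: -3
Gen 10: 3 over 2. Both 2&3? yes. Contrib: -1. Sum: -4
Gen 11: 2 over 3. Both 2&3? yes. Contrib: +1. Sum: -3
Gen 12: 3 over 2. Both 2&3? yes. Contrib: -1. Sum: -4
Gen 13: crossing 3x1. Both 2&3? no. Sum: -4
Gen 14: crossing 1x3. Both 2&3? no. Sum: -4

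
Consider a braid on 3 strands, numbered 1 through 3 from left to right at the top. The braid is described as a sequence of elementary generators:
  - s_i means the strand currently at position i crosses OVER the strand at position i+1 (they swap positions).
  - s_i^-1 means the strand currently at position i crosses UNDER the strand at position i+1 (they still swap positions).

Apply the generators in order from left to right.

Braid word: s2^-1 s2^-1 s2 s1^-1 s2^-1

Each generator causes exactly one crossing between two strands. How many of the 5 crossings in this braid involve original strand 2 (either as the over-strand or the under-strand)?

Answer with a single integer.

Gen 1: crossing 2x3. Involves strand 2? yes. Count so far: 1
Gen 2: crossing 3x2. Involves strand 2? yes. Count so far: 2
Gen 3: crossing 2x3. Involves strand 2? yes. Count so far: 3
Gen 4: crossing 1x3. Involves strand 2? no. Count so far: 3
Gen 5: crossing 1x2. Involves strand 2? yes. Count so far: 4

Answer: 4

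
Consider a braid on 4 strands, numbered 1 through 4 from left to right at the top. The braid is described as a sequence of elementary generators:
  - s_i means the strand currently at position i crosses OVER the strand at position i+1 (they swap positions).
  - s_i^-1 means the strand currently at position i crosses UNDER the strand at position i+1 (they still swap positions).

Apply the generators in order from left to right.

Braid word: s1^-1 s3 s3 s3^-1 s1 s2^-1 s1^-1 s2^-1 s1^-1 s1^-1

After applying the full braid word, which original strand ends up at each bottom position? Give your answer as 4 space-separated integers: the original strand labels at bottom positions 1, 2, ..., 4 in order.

Answer: 4 2 1 3

Derivation:
Gen 1 (s1^-1): strand 1 crosses under strand 2. Perm now: [2 1 3 4]
Gen 2 (s3): strand 3 crosses over strand 4. Perm now: [2 1 4 3]
Gen 3 (s3): strand 4 crosses over strand 3. Perm now: [2 1 3 4]
Gen 4 (s3^-1): strand 3 crosses under strand 4. Perm now: [2 1 4 3]
Gen 5 (s1): strand 2 crosses over strand 1. Perm now: [1 2 4 3]
Gen 6 (s2^-1): strand 2 crosses under strand 4. Perm now: [1 4 2 3]
Gen 7 (s1^-1): strand 1 crosses under strand 4. Perm now: [4 1 2 3]
Gen 8 (s2^-1): strand 1 crosses under strand 2. Perm now: [4 2 1 3]
Gen 9 (s1^-1): strand 4 crosses under strand 2. Perm now: [2 4 1 3]
Gen 10 (s1^-1): strand 2 crosses under strand 4. Perm now: [4 2 1 3]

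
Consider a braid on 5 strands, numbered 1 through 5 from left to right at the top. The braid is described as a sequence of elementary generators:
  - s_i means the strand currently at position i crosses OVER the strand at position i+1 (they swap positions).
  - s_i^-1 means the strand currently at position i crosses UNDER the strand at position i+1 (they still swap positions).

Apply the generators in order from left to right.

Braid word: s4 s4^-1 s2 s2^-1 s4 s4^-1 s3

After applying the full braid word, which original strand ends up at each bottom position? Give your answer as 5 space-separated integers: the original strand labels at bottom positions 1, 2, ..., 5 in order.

Gen 1 (s4): strand 4 crosses over strand 5. Perm now: [1 2 3 5 4]
Gen 2 (s4^-1): strand 5 crosses under strand 4. Perm now: [1 2 3 4 5]
Gen 3 (s2): strand 2 crosses over strand 3. Perm now: [1 3 2 4 5]
Gen 4 (s2^-1): strand 3 crosses under strand 2. Perm now: [1 2 3 4 5]
Gen 5 (s4): strand 4 crosses over strand 5. Perm now: [1 2 3 5 4]
Gen 6 (s4^-1): strand 5 crosses under strand 4. Perm now: [1 2 3 4 5]
Gen 7 (s3): strand 3 crosses over strand 4. Perm now: [1 2 4 3 5]

Answer: 1 2 4 3 5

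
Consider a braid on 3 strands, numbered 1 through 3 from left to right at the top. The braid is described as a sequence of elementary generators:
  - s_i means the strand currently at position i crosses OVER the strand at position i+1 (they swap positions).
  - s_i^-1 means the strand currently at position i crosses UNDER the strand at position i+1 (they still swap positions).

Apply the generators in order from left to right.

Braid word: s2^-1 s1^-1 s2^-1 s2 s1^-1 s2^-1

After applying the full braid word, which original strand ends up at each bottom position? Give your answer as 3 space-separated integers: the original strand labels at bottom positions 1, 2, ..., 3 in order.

Gen 1 (s2^-1): strand 2 crosses under strand 3. Perm now: [1 3 2]
Gen 2 (s1^-1): strand 1 crosses under strand 3. Perm now: [3 1 2]
Gen 3 (s2^-1): strand 1 crosses under strand 2. Perm now: [3 2 1]
Gen 4 (s2): strand 2 crosses over strand 1. Perm now: [3 1 2]
Gen 5 (s1^-1): strand 3 crosses under strand 1. Perm now: [1 3 2]
Gen 6 (s2^-1): strand 3 crosses under strand 2. Perm now: [1 2 3]

Answer: 1 2 3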